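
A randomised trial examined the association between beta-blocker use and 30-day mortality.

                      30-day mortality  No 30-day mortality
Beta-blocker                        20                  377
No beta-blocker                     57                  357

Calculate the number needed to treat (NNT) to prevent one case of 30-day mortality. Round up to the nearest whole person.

Risk in treated group = 20/397 = 0.05038; risk in control = 57/414 = 0.13768.
Absolute risk reduction = 0.13768 − 0.05038 = 0.08730
NNT = 1 / ARR = 1 / 0.08730 = 11.454 → round up → 12

12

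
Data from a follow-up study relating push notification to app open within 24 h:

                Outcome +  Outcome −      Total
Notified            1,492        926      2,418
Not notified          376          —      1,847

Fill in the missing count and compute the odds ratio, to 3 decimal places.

6.304

The missing cell is in the unexposed row: 1847 − 376 = 1471.
So a = 1492, b = 926, c = 376, d = 1471.
OR = (a·d)/(b·c) = (1492 × 1471) / (926 × 376) = 2194732 / 348176 = 6.30351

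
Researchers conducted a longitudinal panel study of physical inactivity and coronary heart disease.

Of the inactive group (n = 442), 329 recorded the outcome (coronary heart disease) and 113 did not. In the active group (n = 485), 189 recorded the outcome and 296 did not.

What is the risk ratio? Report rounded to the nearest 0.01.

1.91

From the description: a = 329, b = 113, c = 189, d = 296.
Risk in exposed = 329/442 = 0.74434; risk in unexposed = 189/485 = 0.38969.
RR = 0.74434 / 0.38969 = 1.91009
The risk among the exposed is 1.91 times that among the unexposed.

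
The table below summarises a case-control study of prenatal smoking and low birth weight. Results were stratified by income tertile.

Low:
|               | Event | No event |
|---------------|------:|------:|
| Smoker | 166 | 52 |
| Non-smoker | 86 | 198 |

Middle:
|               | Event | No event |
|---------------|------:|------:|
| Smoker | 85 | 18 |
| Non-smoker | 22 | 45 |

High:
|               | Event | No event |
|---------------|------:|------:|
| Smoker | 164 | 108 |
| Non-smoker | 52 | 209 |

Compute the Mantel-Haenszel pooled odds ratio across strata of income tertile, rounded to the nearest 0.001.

6.994

OR_MH = Σ(aᵢdᵢ/nᵢ) / Σ(bᵢcᵢ/nᵢ), where nᵢ is the stratum total.
Stratum 1 (Low): n = 502; a·d/n = 166·198/502 = 65.4741; b·c/n = 52·86/502 = 8.9084
Stratum 2 (Middle): n = 170; a·d/n = 85·45/170 = 22.5000; b·c/n = 18·22/170 = 2.3294
Stratum 3 (High): n = 533; a·d/n = 164·209/533 = 64.3077; b·c/n = 108·52/533 = 10.5366
OR_MH = (65.4741 + 22.5000 + 64.3077) / (8.9084 + 2.3294 + 10.5366) = 152.2818 / 21.7744 = 6.99363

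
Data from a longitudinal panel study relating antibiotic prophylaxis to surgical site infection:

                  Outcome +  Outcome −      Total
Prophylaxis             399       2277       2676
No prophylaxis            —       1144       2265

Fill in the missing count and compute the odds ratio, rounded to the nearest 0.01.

0.18

The missing cell is in the unexposed row: 2265 − 1144 = 1121.
So a = 399, b = 2277, c = 1121, d = 1144.
OR = (a·d)/(b·c) = (399 × 1144) / (2277 × 1121) = 456456 / 2552517 = 0.17883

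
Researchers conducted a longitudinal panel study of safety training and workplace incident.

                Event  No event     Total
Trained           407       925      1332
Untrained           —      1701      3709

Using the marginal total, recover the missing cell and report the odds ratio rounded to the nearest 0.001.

0.373

The missing cell is in the unexposed row: 3709 − 1701 = 2008.
So a = 407, b = 925, c = 2008, d = 1701.
OR = (a·d)/(b·c) = (407 × 1701) / (925 × 2008) = 692307 / 1857400 = 0.37273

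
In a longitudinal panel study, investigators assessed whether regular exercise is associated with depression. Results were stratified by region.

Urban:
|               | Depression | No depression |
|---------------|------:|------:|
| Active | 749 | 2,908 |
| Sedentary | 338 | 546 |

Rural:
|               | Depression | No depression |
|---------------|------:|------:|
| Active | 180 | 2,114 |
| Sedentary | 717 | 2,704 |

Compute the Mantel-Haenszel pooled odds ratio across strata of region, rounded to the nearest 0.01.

OR_MH = Σ(aᵢdᵢ/nᵢ) / Σ(bᵢcᵢ/nᵢ), where nᵢ is the stratum total.
Stratum 1 (Urban): n = 4541; a·d/n = 749·546/4541 = 90.0581; b·c/n = 2908·338/4541 = 216.4510
Stratum 2 (Rural): n = 5715; a·d/n = 180·2704/5715 = 85.1654; b·c/n = 2114·717/5715 = 265.2210
OR_MH = (90.0581 + 85.1654) / (216.4510 + 265.2210) = 175.2235 / 481.6720 = 0.36378

0.36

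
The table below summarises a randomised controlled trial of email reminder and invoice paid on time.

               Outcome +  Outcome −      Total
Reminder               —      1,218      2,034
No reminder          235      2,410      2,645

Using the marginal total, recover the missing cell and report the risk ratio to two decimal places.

4.52

The missing cell is in the exposed row: 2034 − 1218 = 816.
So a = 816, b = 1218, c = 235, d = 2410.
RR = [a/(a+b)] / [c/(c+d)] = (816/2034) / (235/2645) = 0.40118/0.08885 = 4.51541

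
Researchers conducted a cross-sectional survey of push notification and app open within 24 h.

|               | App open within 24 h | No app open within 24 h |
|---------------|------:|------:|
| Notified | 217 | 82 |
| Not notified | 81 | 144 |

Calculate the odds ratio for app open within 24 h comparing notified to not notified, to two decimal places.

4.70

Cells: a = 217, b = 82, c = 81, d = 144.
OR = (a·d)/(b·c) = (217 × 144) / (82 × 81) = 31248 / 6642 = 4.70461
The odds of app open within 24 h are about 4.70 times as high in the notified group.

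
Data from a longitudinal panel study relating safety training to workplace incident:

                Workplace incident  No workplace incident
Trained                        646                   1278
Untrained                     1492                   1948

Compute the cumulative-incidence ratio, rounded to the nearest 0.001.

0.774

Cells: a = 646, b = 1278, c = 1492, d = 1948.
Risk in exposed = 646/1924 = 0.33576; risk in unexposed = 1492/3440 = 0.43372.
RR = 0.33576 / 0.43372 = 0.77414
The risk is 23% lower among the exposed than among the unexposed.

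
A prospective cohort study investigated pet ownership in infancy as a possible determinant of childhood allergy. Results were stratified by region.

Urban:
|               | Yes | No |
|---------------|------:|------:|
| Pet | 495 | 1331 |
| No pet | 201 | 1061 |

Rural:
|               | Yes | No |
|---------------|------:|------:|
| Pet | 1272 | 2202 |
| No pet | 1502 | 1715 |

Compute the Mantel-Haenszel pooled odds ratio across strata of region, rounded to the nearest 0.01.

0.85

OR_MH = Σ(aᵢdᵢ/nᵢ) / Σ(bᵢcᵢ/nᵢ), where nᵢ is the stratum total.
Stratum 1 (Urban): n = 3088; a·d/n = 495·1061/3088 = 170.0761; b·c/n = 1331·201/3088 = 86.6357
Stratum 2 (Rural): n = 6691; a·d/n = 1272·1715/6691 = 326.0320; b·c/n = 2202·1502/6691 = 494.3064
OR_MH = (170.0761 + 326.0320) / (86.6357 + 494.3064) = 496.1081 / 580.9421 = 0.85397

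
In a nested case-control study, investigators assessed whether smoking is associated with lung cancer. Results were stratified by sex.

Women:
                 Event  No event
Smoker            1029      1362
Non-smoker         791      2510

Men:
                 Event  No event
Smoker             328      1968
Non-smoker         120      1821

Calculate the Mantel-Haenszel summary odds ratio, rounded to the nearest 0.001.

OR_MH = Σ(aᵢdᵢ/nᵢ) / Σ(bᵢcᵢ/nᵢ), where nᵢ is the stratum total.
Stratum 1 (Women): n = 5692; a·d/n = 1029·2510/5692 = 453.7579; b·c/n = 1362·791/5692 = 189.2730
Stratum 2 (Men): n = 4237; a·d/n = 328·1821/4237 = 140.9696; b·c/n = 1968·120/4237 = 55.7376
OR_MH = (453.7579 + 140.9696) / (189.2730 + 55.7376) = 594.7275 / 245.0106 = 2.42735

2.427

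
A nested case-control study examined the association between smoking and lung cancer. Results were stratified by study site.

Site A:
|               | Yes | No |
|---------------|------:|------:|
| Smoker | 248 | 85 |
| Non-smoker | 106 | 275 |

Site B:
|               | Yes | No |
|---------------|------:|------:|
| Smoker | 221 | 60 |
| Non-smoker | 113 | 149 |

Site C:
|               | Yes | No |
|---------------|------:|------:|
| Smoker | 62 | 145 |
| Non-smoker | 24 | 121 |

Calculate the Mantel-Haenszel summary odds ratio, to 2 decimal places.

5.07

OR_MH = Σ(aᵢdᵢ/nᵢ) / Σ(bᵢcᵢ/nᵢ), where nᵢ is the stratum total.
Stratum 1 (Site A): n = 714; a·d/n = 248·275/714 = 95.5182; b·c/n = 85·106/714 = 12.6190
Stratum 2 (Site B): n = 543; a·d/n = 221·149/543 = 60.6427; b·c/n = 60·113/543 = 12.4862
Stratum 3 (Site C): n = 352; a·d/n = 62·121/352 = 21.3125; b·c/n = 145·24/352 = 9.8864
OR_MH = (95.5182 + 60.6427 + 21.3125) / (12.6190 + 12.4862 + 9.8864) = 177.4734 / 34.9916 = 5.07189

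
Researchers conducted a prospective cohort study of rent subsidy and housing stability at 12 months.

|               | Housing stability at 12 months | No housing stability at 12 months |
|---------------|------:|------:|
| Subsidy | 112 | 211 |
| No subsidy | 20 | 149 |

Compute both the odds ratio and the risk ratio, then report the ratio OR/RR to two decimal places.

Cells: a = 112, b = 211, c = 20, d = 149.
OR = (112·149)/(211·20) = 16688/4220 = 3.95450
Risk in exposed = 112/323 = 0.34675; risk in unexposed = 20/169 = 0.11834; RR = 2.93003
OR/RR = 3.95450 / 2.93003 = 1.34965
The outcome is not rare, so the OR lies further from 1 than the RR.

1.35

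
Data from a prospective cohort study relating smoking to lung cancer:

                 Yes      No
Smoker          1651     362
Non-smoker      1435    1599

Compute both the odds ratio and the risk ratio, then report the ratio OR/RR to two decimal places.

2.93

Cells: a = 1651, b = 362, c = 1435, d = 1599.
OR = (1651·1599)/(362·1435) = 2639949/519470 = 5.08200
Risk in exposed = 1651/2013 = 0.82017; risk in unexposed = 1435/3034 = 0.47297; RR = 1.73407
OR/RR = 5.08200 / 1.73407 = 2.93068
The outcome is not rare, so the OR lies further from 1 than the RR.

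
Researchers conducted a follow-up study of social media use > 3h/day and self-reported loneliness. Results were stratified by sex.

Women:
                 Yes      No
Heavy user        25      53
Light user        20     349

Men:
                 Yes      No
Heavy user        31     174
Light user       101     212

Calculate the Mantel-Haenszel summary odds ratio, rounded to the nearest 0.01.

0.89

OR_MH = Σ(aᵢdᵢ/nᵢ) / Σ(bᵢcᵢ/nᵢ), where nᵢ is the stratum total.
Stratum 1 (Women): n = 447; a·d/n = 25·349/447 = 19.5190; b·c/n = 53·20/447 = 2.3714
Stratum 2 (Men): n = 518; a·d/n = 31·212/518 = 12.6873; b·c/n = 174·101/518 = 33.9266
OR_MH = (19.5190 + 12.6873) / (2.3714 + 33.9266) = 32.2063 / 36.2980 = 0.88727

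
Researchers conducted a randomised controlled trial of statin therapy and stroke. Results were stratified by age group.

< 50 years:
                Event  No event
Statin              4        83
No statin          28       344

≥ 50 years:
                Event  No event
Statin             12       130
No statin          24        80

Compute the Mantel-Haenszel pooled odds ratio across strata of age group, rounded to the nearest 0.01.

0.39

OR_MH = Σ(aᵢdᵢ/nᵢ) / Σ(bᵢcᵢ/nᵢ), where nᵢ is the stratum total.
Stratum 1 (< 50 years): n = 459; a·d/n = 4·344/459 = 2.9978; b·c/n = 83·28/459 = 5.0632
Stratum 2 (≥ 50 years): n = 246; a·d/n = 12·80/246 = 3.9024; b·c/n = 130·24/246 = 12.6829
OR_MH = (2.9978 + 3.9024) / (5.0632 + 12.6829) = 6.9003 / 17.7461 = 0.38883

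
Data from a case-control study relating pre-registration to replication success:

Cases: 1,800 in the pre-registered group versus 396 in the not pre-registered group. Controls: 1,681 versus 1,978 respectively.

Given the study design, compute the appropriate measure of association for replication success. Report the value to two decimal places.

5.35

From the description: a = 1800, b = 1681, c = 396, d = 1978.
This is a case-control study: participants were sampled on outcome status, so risks in the source population cannot be estimated directly — relative risk is not valid here. The odds ratio is the appropriate measure.
OR = (a·d)/(b·c) = (1800 × 1978) / (1681 × 396) = 3560400 / 665676 = 5.34855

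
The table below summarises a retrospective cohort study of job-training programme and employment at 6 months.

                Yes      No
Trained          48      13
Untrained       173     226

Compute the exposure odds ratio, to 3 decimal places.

4.823

Cells: a = 48, b = 13, c = 173, d = 226.
OR = (a·d)/(b·c) = (48 × 226) / (13 × 173) = 10848 / 2249 = 4.82348
The odds of employment at 6 months are about 4.82 times as high in the trained group.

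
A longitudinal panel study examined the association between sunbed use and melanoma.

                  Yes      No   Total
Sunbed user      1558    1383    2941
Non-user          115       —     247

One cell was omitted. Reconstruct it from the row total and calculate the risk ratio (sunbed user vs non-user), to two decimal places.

1.14

The missing cell is in the unexposed row: 247 − 115 = 132.
So a = 1558, b = 1383, c = 115, d = 132.
RR = [a/(a+b)] / [c/(c+d)] = (1558/2941) / (115/247) = 0.52975/0.46559 = 1.13781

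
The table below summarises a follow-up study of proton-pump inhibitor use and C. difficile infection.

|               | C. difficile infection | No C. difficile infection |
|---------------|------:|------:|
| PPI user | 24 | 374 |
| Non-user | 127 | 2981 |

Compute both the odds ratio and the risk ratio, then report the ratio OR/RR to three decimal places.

1.021

Cells: a = 24, b = 374, c = 127, d = 2981.
OR = (24·2981)/(374·127) = 71544/47498 = 1.50625
Risk in exposed = 24/398 = 0.06030; risk in unexposed = 127/3108 = 0.04086; RR = 1.47573
OR/RR = 1.50625 / 1.47573 = 1.02069
The outcome is rare in both groups, so OR ≈ RR (ratio near 1).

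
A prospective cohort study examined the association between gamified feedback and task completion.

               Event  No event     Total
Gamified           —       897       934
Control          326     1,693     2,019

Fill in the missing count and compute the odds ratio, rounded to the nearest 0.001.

The missing cell is in the exposed row: 934 − 897 = 37.
So a = 37, b = 897, c = 326, d = 1693.
OR = (a·d)/(b·c) = (37 × 1693) / (897 × 326) = 62641 / 292422 = 0.21421

0.214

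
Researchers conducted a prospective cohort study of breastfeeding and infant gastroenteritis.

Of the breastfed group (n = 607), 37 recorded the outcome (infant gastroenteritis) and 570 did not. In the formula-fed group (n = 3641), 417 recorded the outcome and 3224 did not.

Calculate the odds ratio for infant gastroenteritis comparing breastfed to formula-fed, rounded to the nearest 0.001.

From the description: a = 37, b = 570, c = 417, d = 3224.
OR = (a·d)/(b·c) = (37 × 3224) / (570 × 417) = 119288 / 237690 = 0.50186
Exposure is associated with lower odds of infant gastroenteritis (OR = 0.50 < 1).

0.502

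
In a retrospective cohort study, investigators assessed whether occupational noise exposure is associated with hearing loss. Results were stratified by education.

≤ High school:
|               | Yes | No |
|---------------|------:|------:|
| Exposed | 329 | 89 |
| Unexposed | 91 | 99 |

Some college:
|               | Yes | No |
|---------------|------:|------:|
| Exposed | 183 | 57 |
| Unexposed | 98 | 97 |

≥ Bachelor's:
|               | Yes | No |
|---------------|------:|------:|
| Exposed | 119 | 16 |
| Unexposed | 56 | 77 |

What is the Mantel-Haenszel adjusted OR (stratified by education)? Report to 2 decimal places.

4.36

OR_MH = Σ(aᵢdᵢ/nᵢ) / Σ(bᵢcᵢ/nᵢ), where nᵢ is the stratum total.
Stratum 1 (≤ High school): n = 608; a·d/n = 329·99/608 = 53.5707; b·c/n = 89·91/608 = 13.3207
Stratum 2 (Some college): n = 435; a·d/n = 183·97/435 = 40.8069; b·c/n = 57·98/435 = 12.8414
Stratum 3 (≥ Bachelor's): n = 268; a·d/n = 119·77/268 = 34.1903; b·c/n = 16·56/268 = 3.3433
OR_MH = (53.5707 + 40.8069 + 34.1903) / (13.3207 + 12.8414 + 3.3433) = 128.5679 / 29.5054 = 4.35744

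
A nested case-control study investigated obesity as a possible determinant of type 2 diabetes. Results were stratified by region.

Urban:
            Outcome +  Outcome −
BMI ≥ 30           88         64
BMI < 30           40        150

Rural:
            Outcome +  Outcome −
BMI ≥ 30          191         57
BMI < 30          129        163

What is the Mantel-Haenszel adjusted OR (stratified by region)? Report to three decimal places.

OR_MH = Σ(aᵢdᵢ/nᵢ) / Σ(bᵢcᵢ/nᵢ), where nᵢ is the stratum total.
Stratum 1 (Urban): n = 342; a·d/n = 88·150/342 = 38.5965; b·c/n = 64·40/342 = 7.4854
Stratum 2 (Rural): n = 540; a·d/n = 191·163/540 = 57.6537; b·c/n = 57·129/540 = 13.6167
OR_MH = (38.5965 + 57.6537) / (7.4854 + 13.6167) = 96.2502 / 21.1020 = 4.56118

4.561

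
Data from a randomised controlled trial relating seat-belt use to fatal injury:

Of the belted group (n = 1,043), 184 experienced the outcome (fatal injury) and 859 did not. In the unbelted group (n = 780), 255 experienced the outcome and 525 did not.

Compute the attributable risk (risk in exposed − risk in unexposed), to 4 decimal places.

-0.1505

From the description: a = 184, b = 859, c = 255, d = 525.
Risk in exposed = 184/1043 = 0.176414; risk in unexposed = 255/780 = 0.326923.
Risk difference = 0.176414 − 0.326923 = -0.150509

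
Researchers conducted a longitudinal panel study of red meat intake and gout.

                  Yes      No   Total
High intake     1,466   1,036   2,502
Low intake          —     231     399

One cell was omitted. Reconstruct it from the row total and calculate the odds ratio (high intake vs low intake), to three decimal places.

The missing cell is in the unexposed row: 399 − 231 = 168.
So a = 1466, b = 1036, c = 168, d = 231.
OR = (a·d)/(b·c) = (1466 × 231) / (1036 × 168) = 338646 / 174048 = 1.94570

1.946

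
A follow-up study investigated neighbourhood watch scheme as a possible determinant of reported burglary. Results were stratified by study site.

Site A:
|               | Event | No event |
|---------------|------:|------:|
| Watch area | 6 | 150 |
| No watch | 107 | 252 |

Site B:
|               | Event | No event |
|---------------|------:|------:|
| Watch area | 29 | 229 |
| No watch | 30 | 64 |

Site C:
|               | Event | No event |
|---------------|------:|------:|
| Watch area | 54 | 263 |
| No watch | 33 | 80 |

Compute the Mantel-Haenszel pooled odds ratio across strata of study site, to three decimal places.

OR_MH = Σ(aᵢdᵢ/nᵢ) / Σ(bᵢcᵢ/nᵢ), where nᵢ is the stratum total.
Stratum 1 (Site A): n = 515; a·d/n = 6·252/515 = 2.9359; b·c/n = 150·107/515 = 31.1650
Stratum 2 (Site B): n = 352; a·d/n = 29·64/352 = 5.2727; b·c/n = 229·30/352 = 19.5170
Stratum 3 (Site C): n = 430; a·d/n = 54·80/430 = 10.0465; b·c/n = 263·33/430 = 20.1837
OR_MH = (2.9359 + 5.2727 + 10.0465) / (31.1650 + 19.5170 + 20.1837) = 18.2552 / 70.8658 = 0.25760

0.258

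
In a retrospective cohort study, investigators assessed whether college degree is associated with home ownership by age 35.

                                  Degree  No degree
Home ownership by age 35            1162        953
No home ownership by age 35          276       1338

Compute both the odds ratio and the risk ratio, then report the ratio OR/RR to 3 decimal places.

3.043

Reading the table with exposure as columns: a = 1162 (Degree, case), b = 276 (Degree, non-case), c = 953 (No degree, case), d = 1338.
OR = (1162·1338)/(276·953) = 1554756/263028 = 5.91099
Risk in exposed = 1162/1438 = 0.80807; risk in unexposed = 953/2291 = 0.41598; RR = 1.94258
OR/RR = 5.91099 / 1.94258 = 3.04285
The outcome is not rare, so the OR lies further from 1 than the RR.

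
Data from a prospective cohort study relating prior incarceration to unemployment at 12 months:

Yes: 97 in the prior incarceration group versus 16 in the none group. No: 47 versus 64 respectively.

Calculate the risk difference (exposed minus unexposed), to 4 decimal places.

From the description: a = 97, b = 47, c = 16, d = 64.
Risk in exposed = 97/144 = 0.673611; risk in unexposed = 16/80 = 0.200000.
Risk difference = 0.673611 − 0.200000 = 0.473611

0.4736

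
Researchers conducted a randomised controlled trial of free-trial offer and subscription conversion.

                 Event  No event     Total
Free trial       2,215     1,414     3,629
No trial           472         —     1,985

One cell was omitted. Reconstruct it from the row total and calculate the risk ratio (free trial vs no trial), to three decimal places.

2.567

The missing cell is in the unexposed row: 1985 − 472 = 1513.
So a = 2215, b = 1414, c = 472, d = 1513.
RR = [a/(a+b)] / [c/(c+d)] = (2215/3629) / (472/1985) = 0.61036/0.23778 = 2.56688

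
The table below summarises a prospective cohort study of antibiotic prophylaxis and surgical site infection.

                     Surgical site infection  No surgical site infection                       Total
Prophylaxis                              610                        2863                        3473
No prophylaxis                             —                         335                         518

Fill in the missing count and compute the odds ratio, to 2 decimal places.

0.39

The missing cell is in the unexposed row: 518 − 335 = 183.
So a = 610, b = 2863, c = 183, d = 335.
OR = (a·d)/(b·c) = (610 × 335) / (2863 × 183) = 204350 / 523929 = 0.39003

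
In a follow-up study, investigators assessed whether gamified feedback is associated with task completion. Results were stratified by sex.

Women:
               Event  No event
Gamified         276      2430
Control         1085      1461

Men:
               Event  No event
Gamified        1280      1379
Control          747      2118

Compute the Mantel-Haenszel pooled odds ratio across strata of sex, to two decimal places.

OR_MH = Σ(aᵢdᵢ/nᵢ) / Σ(bᵢcᵢ/nᵢ), where nᵢ is the stratum total.
Stratum 1 (Women): n = 5252; a·d/n = 276·1461/5252 = 76.7776; b·c/n = 2430·1085/5252 = 502.0088
Stratum 2 (Men): n = 5524; a·d/n = 1280·2118/5524 = 490.7748; b·c/n = 1379·747/5524 = 186.4795
OR_MH = (76.7776 + 490.7748) / (502.0088 + 186.4795) = 567.5524 / 688.4883 = 0.82435

0.82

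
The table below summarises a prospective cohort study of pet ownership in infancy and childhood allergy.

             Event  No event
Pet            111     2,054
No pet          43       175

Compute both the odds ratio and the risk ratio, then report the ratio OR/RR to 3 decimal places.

0.846

Cells: a = 111, b = 2054, c = 43, d = 175.
OR = (111·175)/(2054·43) = 19425/88322 = 0.21993
Risk in exposed = 111/2165 = 0.05127; risk in unexposed = 43/218 = 0.19725; RR = 0.25993
OR/RR = 0.21993 / 0.25993 = 0.84613
The outcome is not rare, so the OR lies further from 1 than the RR.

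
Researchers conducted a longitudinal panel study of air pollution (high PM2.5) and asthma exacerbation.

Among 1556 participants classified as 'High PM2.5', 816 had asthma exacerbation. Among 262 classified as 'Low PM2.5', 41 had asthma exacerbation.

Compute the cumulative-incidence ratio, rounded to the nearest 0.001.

From the description: a = 816, b = 740, c = 41, d = 221.
Risk in exposed = 816/1556 = 0.52442; risk in unexposed = 41/262 = 0.15649.
RR = 0.52442 / 0.15649 = 3.35118
The risk among the exposed is 3.35 times that among the unexposed.

3.351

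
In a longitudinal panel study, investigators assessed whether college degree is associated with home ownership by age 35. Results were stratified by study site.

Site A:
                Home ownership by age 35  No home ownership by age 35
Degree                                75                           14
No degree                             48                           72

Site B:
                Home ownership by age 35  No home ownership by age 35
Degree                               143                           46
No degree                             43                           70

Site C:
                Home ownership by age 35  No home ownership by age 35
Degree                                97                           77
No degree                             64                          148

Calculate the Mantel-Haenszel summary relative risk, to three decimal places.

RR_MH = Σ(aᵢ·n₀ᵢ/nᵢ) / Σ(cᵢ·n₁ᵢ/nᵢ), with n₁ᵢ = aᵢ+bᵢ (exposed), n₀ᵢ = cᵢ+dᵢ (unexposed), nᵢ = n₁ᵢ+n₀ᵢ.
Stratum 1 (Site A): n₁ = 89, n₀ = 120, n = 209; a·n₀/n = 75·120/209 = 43.0622; c·n₁/n = 48·89/209 = 20.4402
Stratum 2 (Site B): n₁ = 189, n₀ = 113, n = 302; a·n₀/n = 143·113/302 = 53.5066; c·n₁/n = 43·189/302 = 26.9106
Stratum 3 (Site C): n₁ = 174, n₀ = 212, n = 386; a·n₀/n = 97·212/386 = 53.2746; c·n₁/n = 64·174/386 = 28.8497
RR_MH = (43.0622 + 53.5066 + 53.2746) / (20.4402 + 26.9106 + 28.8497) = 149.8434 / 76.2005 = 1.96644

1.966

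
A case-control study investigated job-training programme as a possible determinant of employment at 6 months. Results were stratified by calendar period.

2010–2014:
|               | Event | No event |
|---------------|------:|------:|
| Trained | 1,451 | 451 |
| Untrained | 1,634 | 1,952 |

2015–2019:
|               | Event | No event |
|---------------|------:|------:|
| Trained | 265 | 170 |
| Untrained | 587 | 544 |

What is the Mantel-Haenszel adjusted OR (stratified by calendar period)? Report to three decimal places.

OR_MH = Σ(aᵢdᵢ/nᵢ) / Σ(bᵢcᵢ/nᵢ), where nᵢ is the stratum total.
Stratum 1 (2010–2014): n = 5488; a·d/n = 1451·1952/5488 = 516.0991; b·c/n = 451·1634/5488 = 134.2810
Stratum 2 (2015–2019): n = 1566; a·d/n = 265·544/1566 = 92.0562; b·c/n = 170·587/1566 = 63.7229
OR_MH = (516.0991 + 92.0562) / (134.2810 + 63.7229) = 608.1553 / 198.0038 = 3.07143

3.071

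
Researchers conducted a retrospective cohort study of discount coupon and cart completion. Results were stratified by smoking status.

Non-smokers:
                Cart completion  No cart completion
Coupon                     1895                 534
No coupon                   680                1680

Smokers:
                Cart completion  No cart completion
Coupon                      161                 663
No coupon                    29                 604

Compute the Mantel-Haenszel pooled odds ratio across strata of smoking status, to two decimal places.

OR_MH = Σ(aᵢdᵢ/nᵢ) / Σ(bᵢcᵢ/nᵢ), where nᵢ is the stratum total.
Stratum 1 (Non-smokers): n = 4789; a·d/n = 1895·1680/4789 = 664.7734; b·c/n = 534·680/4789 = 75.8238
Stratum 2 (Smokers): n = 1457; a·d/n = 161·604/1457 = 66.7426; b·c/n = 663·29/1457 = 13.1963
OR_MH = (664.7734 + 66.7426) / (75.8238 + 13.1963) = 731.5161 / 89.0201 = 8.21743

8.22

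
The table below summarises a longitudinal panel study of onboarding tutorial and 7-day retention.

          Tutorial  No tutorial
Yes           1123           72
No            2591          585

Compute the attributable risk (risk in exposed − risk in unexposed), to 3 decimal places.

Reading the table with exposure as columns: a = 1123 (Tutorial, case), b = 2591 (Tutorial, non-case), c = 72 (No tutorial, case), d = 585.
Risk in exposed = 1123/3714 = 0.302369; risk in unexposed = 72/657 = 0.109589.
Risk difference = 0.302369 − 0.109589 = 0.192780

0.193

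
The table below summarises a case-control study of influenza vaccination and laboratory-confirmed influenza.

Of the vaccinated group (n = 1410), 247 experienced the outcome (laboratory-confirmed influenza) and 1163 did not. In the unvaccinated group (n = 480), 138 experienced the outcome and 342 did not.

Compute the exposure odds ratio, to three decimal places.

From the description: a = 247, b = 1163, c = 138, d = 342.
OR = (a·d)/(b·c) = (247 × 342) / (1163 × 138) = 84474 / 160494 = 0.52634
Exposure is associated with lower odds of laboratory-confirmed influenza (OR = 0.53 < 1).

0.526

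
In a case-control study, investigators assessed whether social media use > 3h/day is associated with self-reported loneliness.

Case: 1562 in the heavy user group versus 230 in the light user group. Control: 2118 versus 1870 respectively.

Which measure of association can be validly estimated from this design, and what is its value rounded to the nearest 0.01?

6.00

From the description: a = 1562, b = 2118, c = 230, d = 1870.
This is a case-control study: participants were sampled on outcome status, so risks in the source population cannot be estimated directly — relative risk is not valid here. The odds ratio is the appropriate measure.
OR = (a·d)/(b·c) = (1562 × 1870) / (2118 × 230) = 2920940 / 487140 = 5.99610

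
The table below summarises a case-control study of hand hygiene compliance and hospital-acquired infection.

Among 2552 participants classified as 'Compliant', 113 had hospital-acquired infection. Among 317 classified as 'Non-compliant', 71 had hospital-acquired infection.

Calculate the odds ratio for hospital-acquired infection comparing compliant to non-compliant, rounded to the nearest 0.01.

From the description: a = 113, b = 2439, c = 71, d = 246.
OR = (a·d)/(b·c) = (113 × 246) / (2439 × 71) = 27798 / 173169 = 0.16053
Exposure is associated with lower odds of hospital-acquired infection (OR = 0.16 < 1).

0.16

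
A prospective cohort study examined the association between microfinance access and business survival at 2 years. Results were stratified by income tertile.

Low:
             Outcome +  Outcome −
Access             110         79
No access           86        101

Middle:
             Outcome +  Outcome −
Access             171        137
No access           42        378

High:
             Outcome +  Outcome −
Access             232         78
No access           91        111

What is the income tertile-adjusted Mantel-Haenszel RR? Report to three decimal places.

RR_MH = Σ(aᵢ·n₀ᵢ/nᵢ) / Σ(cᵢ·n₁ᵢ/nᵢ), with n₁ᵢ = aᵢ+bᵢ (exposed), n₀ᵢ = cᵢ+dᵢ (unexposed), nᵢ = n₁ᵢ+n₀ᵢ.
Stratum 1 (Low): n₁ = 189, n₀ = 187, n = 376; a·n₀/n = 110·187/376 = 54.7074; c·n₁/n = 86·189/376 = 43.2287
Stratum 2 (Middle): n₁ = 308, n₀ = 420, n = 728; a·n₀/n = 171·420/728 = 98.6538; c·n₁/n = 42·308/728 = 17.7692
Stratum 3 (High): n₁ = 310, n₀ = 202, n = 512; a·n₀/n = 232·202/512 = 91.5312; c·n₁/n = 91·310/512 = 55.0977
RR_MH = (54.7074 + 98.6538 + 91.5312) / (43.2287 + 17.7692 + 55.0977) = 244.8925 / 116.0956 = 2.10940

2.109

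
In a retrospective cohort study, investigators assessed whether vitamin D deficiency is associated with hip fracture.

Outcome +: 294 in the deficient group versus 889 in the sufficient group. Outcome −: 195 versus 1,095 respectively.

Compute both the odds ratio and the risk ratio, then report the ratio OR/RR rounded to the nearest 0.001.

From the description: a = 294, b = 195, c = 889, d = 1095.
OR = (294·1095)/(195·889) = 321930/173355 = 1.85706
Risk in exposed = 294/489 = 0.60123; risk in unexposed = 889/1984 = 0.44808; RR = 1.34177
OR/RR = 1.85706 / 1.34177 = 1.38403
The outcome is not rare, so the OR lies further from 1 than the RR.

1.384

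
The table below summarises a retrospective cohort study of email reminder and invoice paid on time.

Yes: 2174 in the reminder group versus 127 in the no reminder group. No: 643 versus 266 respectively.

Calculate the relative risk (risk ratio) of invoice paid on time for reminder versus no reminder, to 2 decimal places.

From the description: a = 2174, b = 643, c = 127, d = 266.
Risk in exposed = 2174/2817 = 0.77174; risk in unexposed = 127/393 = 0.32316.
RR = 0.77174 / 0.32316 = 2.38815
The risk among the exposed is 2.39 times that among the unexposed.

2.39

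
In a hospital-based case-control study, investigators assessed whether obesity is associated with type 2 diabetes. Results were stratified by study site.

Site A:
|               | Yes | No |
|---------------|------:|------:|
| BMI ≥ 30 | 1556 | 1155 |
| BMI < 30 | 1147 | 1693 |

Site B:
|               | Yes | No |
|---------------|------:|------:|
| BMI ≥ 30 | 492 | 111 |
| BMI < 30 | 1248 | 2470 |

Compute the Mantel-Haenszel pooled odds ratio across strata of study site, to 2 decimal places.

2.79

OR_MH = Σ(aᵢdᵢ/nᵢ) / Σ(bᵢcᵢ/nᵢ), where nᵢ is the stratum total.
Stratum 1 (Site A): n = 5551; a·d/n = 1556·1693/5551 = 474.5646; b·c/n = 1155·1147/5551 = 238.6570
Stratum 2 (Site B): n = 4321; a·d/n = 492·2470/4321 = 281.2405; b·c/n = 111·1248/4321 = 32.0592
OR_MH = (474.5646 + 281.2405) / (238.6570 + 32.0592) = 755.8050 / 270.7162 = 2.79187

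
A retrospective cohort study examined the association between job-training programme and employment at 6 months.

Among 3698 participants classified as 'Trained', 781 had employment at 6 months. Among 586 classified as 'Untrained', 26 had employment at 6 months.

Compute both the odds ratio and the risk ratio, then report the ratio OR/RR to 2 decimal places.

1.21

From the description: a = 781, b = 2917, c = 26, d = 560.
OR = (781·560)/(2917·26) = 437360/75842 = 5.76673
Risk in exposed = 781/3698 = 0.21120; risk in unexposed = 26/586 = 0.04437; RR = 4.76002
OR/RR = 5.76673 / 4.76002 = 1.21149
The outcome is not rare, so the OR lies further from 1 than the RR.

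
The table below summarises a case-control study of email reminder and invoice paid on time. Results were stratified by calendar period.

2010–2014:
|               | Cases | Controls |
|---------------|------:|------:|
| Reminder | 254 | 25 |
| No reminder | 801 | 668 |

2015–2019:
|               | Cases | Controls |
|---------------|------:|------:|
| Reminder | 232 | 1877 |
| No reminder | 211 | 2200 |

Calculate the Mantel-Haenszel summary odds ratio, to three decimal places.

2.119

OR_MH = Σ(aᵢdᵢ/nᵢ) / Σ(bᵢcᵢ/nᵢ), where nᵢ is the stratum total.
Stratum 1 (2010–2014): n = 1748; a·d/n = 254·668/1748 = 97.0664; b·c/n = 25·801/1748 = 11.4559
Stratum 2 (2015–2019): n = 4520; a·d/n = 232·2200/4520 = 112.9204; b·c/n = 1877·211/4520 = 87.6210
OR_MH = (97.0664 + 112.9204) / (11.4559 + 87.6210) = 209.9867 / 99.0770 = 2.11943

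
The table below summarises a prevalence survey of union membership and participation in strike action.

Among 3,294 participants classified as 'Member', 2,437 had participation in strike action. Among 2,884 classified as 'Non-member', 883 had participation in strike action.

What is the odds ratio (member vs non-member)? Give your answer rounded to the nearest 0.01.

6.44

From the description: a = 2437, b = 857, c = 883, d = 2001.
OR = (a·d)/(b·c) = (2437 × 2001) / (857 × 883) = 4876437 / 756731 = 6.44408
The odds of participation in strike action are about 6.44 times as high in the member group.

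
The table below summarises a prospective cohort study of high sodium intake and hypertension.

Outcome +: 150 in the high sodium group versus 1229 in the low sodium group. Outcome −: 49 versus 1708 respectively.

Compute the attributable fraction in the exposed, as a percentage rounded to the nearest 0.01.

From the description: a = 150, b = 49, c = 1229, d = 1708.
Risk in exposed = 150/199 = 0.75377; risk in unexposed = 1229/2937 = 0.41845.
RR = 0.75377/0.41845 = 1.80132
AR% = (RR − 1)/RR × 100 = (1.80132 − 1)/1.80132 × 100 = 44.4851%

44.49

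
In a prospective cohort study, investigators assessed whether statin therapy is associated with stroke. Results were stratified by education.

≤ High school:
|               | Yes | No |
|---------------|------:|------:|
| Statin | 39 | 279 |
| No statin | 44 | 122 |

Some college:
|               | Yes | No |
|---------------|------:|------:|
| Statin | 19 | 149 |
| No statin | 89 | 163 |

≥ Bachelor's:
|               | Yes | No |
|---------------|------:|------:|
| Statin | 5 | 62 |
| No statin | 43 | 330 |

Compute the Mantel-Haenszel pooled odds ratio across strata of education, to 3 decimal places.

OR_MH = Σ(aᵢdᵢ/nᵢ) / Σ(bᵢcᵢ/nᵢ), where nᵢ is the stratum total.
Stratum 1 (≤ High school): n = 484; a·d/n = 39·122/484 = 9.8306; b·c/n = 279·44/484 = 25.3636
Stratum 2 (Some college): n = 420; a·d/n = 19·163/420 = 7.3738; b·c/n = 149·89/420 = 31.5738
Stratum 3 (≥ Bachelor's): n = 440; a·d/n = 5·330/440 = 3.7500; b·c/n = 62·43/440 = 6.0591
OR_MH = (9.8306 + 7.3738 + 3.7500) / (25.3636 + 31.5738 + 6.0591) = 20.9544 / 62.9965 = 0.33263

0.333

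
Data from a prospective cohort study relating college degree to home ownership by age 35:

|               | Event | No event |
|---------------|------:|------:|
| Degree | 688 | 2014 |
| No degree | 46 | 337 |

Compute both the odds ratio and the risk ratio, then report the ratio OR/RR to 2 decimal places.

1.18

Cells: a = 688, b = 2014, c = 46, d = 337.
OR = (688·337)/(2014·46) = 231856/92644 = 2.50266
Risk in exposed = 688/2702 = 0.25463; risk in unexposed = 46/383 = 0.12010; RR = 2.12004
OR/RR = 2.50266 / 2.12004 = 1.18048
The outcome is not rare, so the OR lies further from 1 than the RR.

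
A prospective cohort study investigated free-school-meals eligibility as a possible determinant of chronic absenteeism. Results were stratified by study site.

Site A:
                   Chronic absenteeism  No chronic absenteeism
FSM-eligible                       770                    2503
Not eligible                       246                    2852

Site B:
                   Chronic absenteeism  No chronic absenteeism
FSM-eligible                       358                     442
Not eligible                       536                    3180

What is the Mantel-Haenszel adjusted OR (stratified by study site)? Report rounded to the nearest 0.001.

4.002

OR_MH = Σ(aᵢdᵢ/nᵢ) / Σ(bᵢcᵢ/nᵢ), where nᵢ is the stratum total.
Stratum 1 (Site A): n = 6371; a·d/n = 770·2852/6371 = 344.6931; b·c/n = 2503·246/6371 = 96.6470
Stratum 2 (Site B): n = 4516; a·d/n = 358·3180/4516 = 252.0903; b·c/n = 442·536/4516 = 52.4606
OR_MH = (344.6931 + 252.0903) / (96.6470 + 52.4606) = 596.7835 / 149.1076 = 4.00237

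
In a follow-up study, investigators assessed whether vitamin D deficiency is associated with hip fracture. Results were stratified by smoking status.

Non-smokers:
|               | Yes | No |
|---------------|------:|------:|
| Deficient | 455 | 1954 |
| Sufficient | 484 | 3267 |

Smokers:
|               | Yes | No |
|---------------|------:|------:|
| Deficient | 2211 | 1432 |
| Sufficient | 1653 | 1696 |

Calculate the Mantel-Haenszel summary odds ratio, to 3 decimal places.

1.580

OR_MH = Σ(aᵢdᵢ/nᵢ) / Σ(bᵢcᵢ/nᵢ), where nᵢ is the stratum total.
Stratum 1 (Non-smokers): n = 6160; a·d/n = 455·3267/6160 = 241.3125; b·c/n = 1954·484/6160 = 153.5286
Stratum 2 (Smokers): n = 6992; a·d/n = 2211·1696/6992 = 536.3066; b·c/n = 1432·1653/6992 = 338.5435
OR_MH = (241.3125 + 536.3066) / (153.5286 + 338.5435) = 777.6191 / 492.0720 = 1.58030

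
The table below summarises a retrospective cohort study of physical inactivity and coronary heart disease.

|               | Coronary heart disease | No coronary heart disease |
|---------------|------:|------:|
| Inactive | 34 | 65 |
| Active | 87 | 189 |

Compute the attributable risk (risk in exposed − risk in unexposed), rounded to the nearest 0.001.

0.028

Cells: a = 34, b = 65, c = 87, d = 189.
Risk in exposed = 34/99 = 0.343434; risk in unexposed = 87/276 = 0.315217.
Risk difference = 0.343434 − 0.315217 = 0.028217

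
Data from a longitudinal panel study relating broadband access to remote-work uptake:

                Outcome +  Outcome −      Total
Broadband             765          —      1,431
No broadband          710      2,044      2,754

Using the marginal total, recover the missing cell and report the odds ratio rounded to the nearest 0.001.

3.307

The missing cell is in the exposed row: 1431 − 765 = 666.
So a = 765, b = 666, c = 710, d = 2044.
OR = (a·d)/(b·c) = (765 × 2044) / (666 × 710) = 1563660 / 472860 = 3.30681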